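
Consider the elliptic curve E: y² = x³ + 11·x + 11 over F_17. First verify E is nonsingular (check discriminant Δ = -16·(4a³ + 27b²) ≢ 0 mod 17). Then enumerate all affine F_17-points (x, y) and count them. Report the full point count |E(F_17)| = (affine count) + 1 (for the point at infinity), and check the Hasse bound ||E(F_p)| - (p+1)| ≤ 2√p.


Affine points = {(4, 0), (5, 2), (5, 15), (6, 2), (6, 15), (8, 4), (8, 13), (10, 4), (10, 13), (11, 1), (11, 16), (12, 1), (12, 16), (14, 6), (14, 11), (15, 7), (15, 10), (16, 4), (16, 13)}; affine count = 19; |E(F_17)| = 20.

Discriminant check: Δ ∝ 4a³ + 27b² = 4·11³ + 27·11² = 4·1331 + 27·121 ≡ 6 (mod 17). Nonzero ⇒ E is nonsingular.
For each x ∈ F_17, compute rhs = x³ + 11·x + 11 mod 17, then count y ∈ F_17 with y² ≡ rhs.
  x = 0: rhs = 11, matching y values: none (0 points).
  x = 1: rhs = 6, matching y values: none (0 points).
  x = 2: rhs = 7, matching y values: none (0 points).
  x = 3: rhs = 3, matching y values: none (0 points).
  x = 4: rhs = 0, matching y values: 0 (1 points).
  x = 5: rhs = 4, matching y values: 2, 15 (2 points).
  x = 6: rhs = 4, matching y values: 2, 15 (2 points).
  x = 7: rhs = 6, matching y values: none (0 points).
  x = 8: rhs = 16, matching y values: 4, 13 (2 points).
  x = 9: rhs = 6, matching y values: none (0 points).
  x = 10: rhs = 16, matching y values: 4, 13 (2 points).
  x = 11: rhs = 1, matching y values: 1, 16 (2 points).
  x = 12: rhs = 1, matching y values: 1, 16 (2 points).
  x = 13: rhs = 5, matching y values: none (0 points).
  x = 14: rhs = 2, matching y values: 6, 11 (2 points).
  x = 15: rhs = 15, matching y values: 7, 10 (2 points).
  x = 16: rhs = 16, matching y values: 4, 13 (2 points).
Total affine count: 19.
Full point count |E(F_17)| = 19 + 1 = 20.
Hasse bound: |20 − (17+1)| = |2| = 2 ≤ 2√17 ≈ 8.2462 ✓.


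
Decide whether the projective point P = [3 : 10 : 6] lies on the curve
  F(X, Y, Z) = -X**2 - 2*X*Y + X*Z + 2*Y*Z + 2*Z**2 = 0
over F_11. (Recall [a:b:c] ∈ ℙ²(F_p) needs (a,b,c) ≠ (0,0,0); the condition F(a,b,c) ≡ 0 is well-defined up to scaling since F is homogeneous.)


F(3,10,6) ≡ 9 (mod 11); P is NOT on the curve.

Evaluate F(3, 10, 6) term-by-term (mod 11).
  -X**2 ↦ -1·9·1·1 = -9
  -2*X*Y ↦ -2·3·10·1 = -60
  X*Z ↦ 1·3·1·6 = 18
  2*Y*Z ↦ 2·1·10·6 = 120
  2*Z**2 ↦ 2·1·1·36 = 72
Sum: F(3, 10, 6) = (-9) + (-60) + (18) + (120) + (72) = 141.
Reducing mod 11: 141 ≡ 9 (mod 11).
Since F(a, b, c) ≡ 9 ≠ 0 (mod 11), P does NOT lie on the curve.


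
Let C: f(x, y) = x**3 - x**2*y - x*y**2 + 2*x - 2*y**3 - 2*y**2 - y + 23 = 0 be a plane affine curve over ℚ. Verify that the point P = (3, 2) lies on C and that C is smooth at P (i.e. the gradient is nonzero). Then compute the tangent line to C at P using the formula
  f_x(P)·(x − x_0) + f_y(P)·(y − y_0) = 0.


Tangent line at P: 13*x - 54*y + 69 = 0.

Step 1: f(3, 2) = 0, so P lies on C.
Step 2: partial derivatives
  f_x(x, y) = 3*x**2 - 2*x*y - y**2 + 2, f_y(x, y) = -x**2 - 2*x*y - 6*y**2 - 4*y - 1.
  f_x(P) = 13, f_y(P) = -54 (gradient nonzero, so P is smooth).
Step 3: tangent line at P: 13·(x − 3) + -54·(y − 2) = 0.
Expanding: 13*x - 54*y + 69 = 0.


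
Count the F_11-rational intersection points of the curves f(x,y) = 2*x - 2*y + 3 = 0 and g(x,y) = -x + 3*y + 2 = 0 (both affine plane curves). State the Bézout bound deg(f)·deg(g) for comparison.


Common zeros: {(5, 1)}; count = 1; Bézout bound = 1.

deg(f) = 1, deg(g) = 1, so Bézout bound = 1.
Scan x ∈ F_11. For each x, list the y ∈ F_11 with f(x, y) ≡ 0 and those with g(x, y) ≡ 0 (mod 11); the common zeros in that column are the intersection.
  x = 0: f ≡ 0 at y ∈ {7}; g ≡ 0 at y ∈ {3}; common: ∅.
  x = 1: f ≡ 0 at y ∈ {8}; g ≡ 0 at y ∈ {7}; common: ∅.
  x = 2: f ≡ 0 at y ∈ {9}; g ≡ 0 at y ∈ {0}; common: ∅.
  x = 3: f ≡ 0 at y ∈ {10}; g ≡ 0 at y ∈ {4}; common: ∅.
  x = 4: f ≡ 0 at y ∈ {0}; g ≡ 0 at y ∈ {8}; common: ∅.
  x = 5: f ≡ 0 at y ∈ {1}; g ≡ 0 at y ∈ {1}; common: {1}.
  x = 6: f ≡ 0 at y ∈ {2}; g ≡ 0 at y ∈ {5}; common: ∅.
  x = 7: f ≡ 0 at y ∈ {3}; g ≡ 0 at y ∈ {9}; common: ∅.
  x = 8: f ≡ 0 at y ∈ {4}; g ≡ 0 at y ∈ {2}; common: ∅.
  x = 9: f ≡ 0 at y ∈ {5}; g ≡ 0 at y ∈ {6}; common: ∅.
  x = 10: f ≡ 0 at y ∈ {6}; g ≡ 0 at y ∈ {10}; common: ∅.
Collecting: common zeros = {(5, 1)}, so the count is 1.
Comparison with the Bézout bound: 1 ≤ 1 = deg(f)·deg(g), as expected for curves with no common component (the bound is attained).


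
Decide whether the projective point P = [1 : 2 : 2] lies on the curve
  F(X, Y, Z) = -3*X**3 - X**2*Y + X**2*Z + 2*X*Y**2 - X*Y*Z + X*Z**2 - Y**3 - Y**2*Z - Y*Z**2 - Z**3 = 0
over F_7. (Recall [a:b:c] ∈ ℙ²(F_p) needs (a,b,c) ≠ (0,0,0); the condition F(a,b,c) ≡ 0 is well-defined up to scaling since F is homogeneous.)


F(1,2,2) ≡ 1 (mod 7); P is NOT on the curve.

Evaluate F(1, 2, 2) term-by-term (mod 7).
  -3*X**3 ↦ -3·1·1·1 = -3
  -X**2*Y ↦ -1·1·2·1 = -2
  X**2*Z ↦ 1·1·1·2 = 2
  2*X*Y**2 ↦ 2·1·4·1 = 8
  -X*Y*Z ↦ -1·1·2·2 = -4
  X*Z**2 ↦ 1·1·1·4 = 4
  -Y**3 ↦ -1·1·8·1 = -8
  -Y**2*Z ↦ -1·1·4·2 = -8
  -Y*Z**2 ↦ -1·1·2·4 = -8
  -Z**3 ↦ -1·1·1·8 = -8
Sum: F(1, 2, 2) = (-3) + (-2) + (2) + (8) + (-4) + (4) + (-8) + (-8) + (-8) + (-8) = -27.
Reducing mod 7: -27 ≡ 1 (mod 7).
Since F(a, b, c) ≡ 1 ≠ 0 (mod 7), P does NOT lie on the curve.


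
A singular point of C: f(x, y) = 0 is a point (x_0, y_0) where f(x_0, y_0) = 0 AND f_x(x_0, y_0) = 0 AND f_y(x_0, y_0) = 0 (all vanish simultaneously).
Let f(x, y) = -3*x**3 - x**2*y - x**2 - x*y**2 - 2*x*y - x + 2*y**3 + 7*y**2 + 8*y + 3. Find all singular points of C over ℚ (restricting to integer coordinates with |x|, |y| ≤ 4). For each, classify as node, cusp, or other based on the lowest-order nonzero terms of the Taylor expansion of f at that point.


Singular points: {(0, -1)}; classification: cusp.

Compute partial derivatives:
  f_x = -9*x**2 - 2*x*y - 2*x - y**2 - 2*y - 1.
  f_y = -x**2 - 2*x*y - 2*x + 6*y**2 + 14*y + 8.
Scan x_0 ∈ {−4, ..., 4}. For each x_0, f_y(x_0, y) is a polynomial in y; find its integer roots y ∈ {−4, ..., 4}, then test f_x and f at those candidates.
  x = -4: f_y(-4, y) = 6*y**2 + 22*y; vanishes at y ∈ {0}. (-4, 0): f_x = -137 ≠ 0.
  x = -3: f_y(-3, y) = 6*y**2 + 20*y + 5; no integer root y with |y| ≤ 4.
  x = -2: f_y(-2, y) = 6*y**2 + 18*y + 8; no integer root y with |y| ≤ 4.
  x = -1: f_y(-1, y) = 6*y**2 + 16*y + 9; no integer root y with |y| ≤ 4.
  x = 0: f_y(0, y) = 6*y**2 + 14*y + 8; vanishes at y ∈ {-1}. (0, -1): f_x = 0, f = 0 — SINGULAR.
  x = 1: f_y(1, y) = 6*y**2 + 12*y + 5; no integer root y with |y| ≤ 4.
  x = 2: f_y(2, y) = 6*y**2 + 10*y; vanishes at y ∈ {0}. (2, 0): f_x = -41 ≠ 0.
  x = 3: f_y(3, y) = 6*y**2 + 8*y - 7; no integer root y with |y| ≤ 4.
  x = 4: f_y(4, y) = 6*y**2 + 6*y - 16; no integer root y with |y| ≤ 4.
Only singular point on the grid: (0, -1).
Classify: substitute x = 0 + u, y = -1 + v and expand: f = -3*u**3 - u**2*v - u*v**2 + 2*v**3 + v**2.
No constant or linear terms (consistent with a singular point). Quadratic part: v**2. Cubic part: -3*u**3 - u**2*v - u*v**2 + 2*v**3.
The quadratic part v**2 is a perfect square, so there is a single (double) tangent line v = 0, i.e. y = -1. Restricting the cubic part to that line (v = 0) leaves -3*u**3 ≠ 0, so f is not divisible by v and the branch is v² ≈ 3*u**3 to lowest order — this is a cusp.
Classification: cusp.


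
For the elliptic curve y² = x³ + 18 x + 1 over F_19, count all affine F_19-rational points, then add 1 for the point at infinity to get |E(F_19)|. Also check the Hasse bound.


Affine points = {(0, 1), (0, 18), (1, 1), (1, 18), (2, 8), (2, 11), (3, 5), (3, 14), (4, 2), (4, 17), (5, 8), (5, 11), (8, 7), (8, 12), (12, 8), (12, 11), (13, 0), (15, 6), (15, 13), (18, 1), (18, 18)}; affine count = 21; |E(F_19)| = 22.

Discriminant check: Δ ∝ 4a³ + 27b² = 4·18³ + 27·1² = 4·5832 + 27·1 ≡ 4 (mod 19). Nonzero ⇒ E is nonsingular.
For each x ∈ F_19, compute rhs = x³ + 18·x + 1 mod 19, then count y ∈ F_19 with y² ≡ rhs.
  x = 0: rhs = 1, matching y values: 1, 18 (2 points).
  x = 1: rhs = 1, matching y values: 1, 18 (2 points).
  x = 2: rhs = 7, matching y values: 8, 11 (2 points).
  x = 3: rhs = 6, matching y values: 5, 14 (2 points).
  x = 4: rhs = 4, matching y values: 2, 17 (2 points).
  x = 5: rhs = 7, matching y values: 8, 11 (2 points).
  x = 6: rhs = 2, matching y values: none (0 points).
  x = 7: rhs = 14, matching y values: none (0 points).
  x = 8: rhs = 11, matching y values: 7, 12 (2 points).
  x = 9: rhs = 18, matching y values: none (0 points).
  x = 10: rhs = 3, matching y values: none (0 points).
  x = 11: rhs = 10, matching y values: none (0 points).
  x = 12: rhs = 7, matching y values: 8, 11 (2 points).
  x = 13: rhs = 0, matching y values: 0 (1 points).
  x = 14: rhs = 14, matching y values: none (0 points).
  x = 15: rhs = 17, matching y values: 6, 13 (2 points).
  x = 16: rhs = 15, matching y values: none (0 points).
  x = 17: rhs = 14, matching y values: none (0 points).
  x = 18: rhs = 1, matching y values: 1, 18 (2 points).
Total affine count: 21.
Full point count |E(F_19)| = 21 + 1 = 22.
Hasse bound: |22 − (19+1)| = |2| = 2 ≤ 2√19 ≈ 8.7178 ✓.


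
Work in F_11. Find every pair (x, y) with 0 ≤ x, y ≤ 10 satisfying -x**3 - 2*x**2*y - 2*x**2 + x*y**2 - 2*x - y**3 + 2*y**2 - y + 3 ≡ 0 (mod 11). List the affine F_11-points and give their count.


Affine F_11-points: {(0, 4), (0, 5), (1, 3), (2, 6), (3, 5), (3, 6), (5, 2), (5, 7), (5, 9), (6, 0), (6, 1), (6, 7), (7, 5), (9, 9), (10, 9)}; count = 15.

For each of the 121 pairs (x, y) ∈ F_11², evaluate f(x, y) mod 11. Record the zeros.
  x = 0: [0↦3, 1↦3, 2↦1, 3↦2, 4↦0, 5↦0, 6↦7, 7↦4, 8↦7, 9↦10, 10↦7]  zeros at y ∈ {4, 5}
  x = 1: [0↦9, 1↦8, 2↦7, 3↦0, 4↦3, 5↦10, 6↦4, 7↦1, 8↦6, 9↦2, 10↦5]  zeros at y ∈ {3}
  x = 2: [0↦5, 1↦10, 2↦6, 3↦9, 4↦2, 5↦1, 6↦0, 7↦4, 8↦7, 9↦3, 10↦8]  zeros at y ∈ {6}
  x = 3: [0↦7, 1↦3, 2↦3, 3↦1, 4↦2, 5↦0, 6↦0, 7↦7, 8↦4, 9↦7, 10↦10]  zeros at y ∈ {5, 6}
  x = 4: [0↦9, 1↦3, 2↦3, 3↦3, 4↦8, 5↦1, 6↦9, 7↦4, 8↦2, 9↦8, 10↦5]  zeros at y ∈ ∅
  x = 5: [0↦5, 1↦4, 2↦0, 3↦9, 4↦3, 5↦9, 6↦10, 7↦0, 8↦6, 9↦0, 10↦9]  zeros at y ∈ {2, 7, 9}
  x = 6: [0↦0, 1↦0, 2↦10, 3↦2, 4↦3, 5↦7, 6↦8, 7↦0, 8↦10, 9↦10, 10↦5]  zeros at y ∈ {0, 1, 7}
  x = 7: [0↦10, 1↦7, 2↦5, 3↦9, 4↦2, 5↦0, 6↦8, 7↦9, 8↦8, 9↦10, 10↦9]  zeros at y ∈ {5}
  x = 8: [0↦7, 1↦8, 2↦1, 3↦2, 4↦5, 5↦4, 6↦4, 7↦10, 8↦5, 9↦5, 10↦4]  zeros at y ∈ ∅
  x = 9: [0↦7, 1↦8, 2↦3, 3↦8, 4↦6, 5↦2, 6↦1, 7↦8, 8↦6, 9↦0, 10↦6]  zeros at y ∈ {9}
  x = 10: [0↦4, 1↦1, 2↦5, 3↦10, 4↦10, 5↦10, 6↦4, 7↦8, 8↦5, 9↦0, 10↦9]  zeros at y ∈ {9}
Collecting zeros: affine points = {(0, 4), (0, 5), (1, 3), (2, 6), (3, 5), (3, 6), (5, 2), (5, 7), (5, 9), (6, 0), (6, 1), (6, 7), (7, 5), (9, 9), (10, 9)}.
Total count |C(F_11)_aff| = 15.


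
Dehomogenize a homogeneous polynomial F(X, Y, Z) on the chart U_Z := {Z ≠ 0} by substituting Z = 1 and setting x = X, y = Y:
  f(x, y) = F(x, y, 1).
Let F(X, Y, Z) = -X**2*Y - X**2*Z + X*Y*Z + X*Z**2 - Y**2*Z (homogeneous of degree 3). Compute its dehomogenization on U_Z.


f(x, y) = -x**2*y - x**2 + x*y + x - y**2

On U_Z we set Z = 1. Each monomial c·X^i·Y^j·Z^k in F becomes c·x^i·y^j·1^k = c·x^i·y^j.
Substituting Z = 1: F(X, Y, 1) = -x**2*y - x**2 + x*y + x - y**2.
Note: deg(f) ≤ deg(F) = 3; strict inequality happens when F is divisible by Z (lost terms).


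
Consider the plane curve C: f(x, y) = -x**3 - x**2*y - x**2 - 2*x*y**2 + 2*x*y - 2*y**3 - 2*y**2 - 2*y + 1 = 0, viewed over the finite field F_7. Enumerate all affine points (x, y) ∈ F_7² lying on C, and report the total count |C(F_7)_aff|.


Affine F_7-points: {(0, 3), (1, 2), (2, 1), (3, 0), (4, 6), (5, 5), (6, 4)}; count = 7.

For each of the 49 pairs (x, y) ∈ F_7², evaluate f(x, y) mod 7. Record the zeros.
  x = 0: [0↦1, 1↦2, 2↦1, 3↦0, 4↦1, 5↦6, 6↦3]  zeros at y ∈ {3}
  x = 1: [0↦6, 1↦6, 2↦0, 3↦4, 4↦6, 5↦1, 6↦5]  zeros at y ∈ {2}
  x = 2: [0↦3, 1↦0, 2↦1, 3↦1, 4↦2, 5↦6, 6↦1]  zeros at y ∈ {1}
  x = 3: [0↦0, 1↦6, 2↦5, 3↦6, 4↦4, 5↦1, 6↦6]  zeros at y ∈ {0}
  x = 4: [0↦5, 1↦4, 2↦6, 3↦6, 4↦6, 5↦1, 6↦0]  zeros at y ∈ {6}
  x = 5: [0↦5, 1↦2, 2↦5, 3↦2, 4↦2, 5↦0, 6↦5]  zeros at y ∈ {5}
  x = 6: [0↦1, 1↦1, 2↦3, 3↦2, 4↦0, 5↦6, 6↦1]  zeros at y ∈ {4}
Collecting zeros: affine points = {(0, 3), (1, 2), (2, 1), (3, 0), (4, 6), (5, 5), (6, 4)}.
Total count |C(F_7)_aff| = 7.


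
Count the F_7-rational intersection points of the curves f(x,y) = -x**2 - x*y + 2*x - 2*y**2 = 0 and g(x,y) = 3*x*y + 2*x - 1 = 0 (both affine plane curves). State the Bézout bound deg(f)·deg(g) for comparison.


Common zeros: ∅; count = 0; Bézout bound = 4.

deg(f) = 2, deg(g) = 2, so Bézout bound = 4.
Scan x ∈ F_7. For each x, list the y ∈ F_7 with f(x, y) ≡ 0 and those with g(x, y) ≡ 0 (mod 7); the common zeros in that column are the intersection.
  x = 0: f ≡ 0 at y ∈ {0}; g ≡ 0 at y ∈ ∅; common: ∅.
  x = 1: f ≡ 0 at y ∈ {4, 6}; g ≡ 0 at y ∈ {2}; common: ∅.
  x = 2: f ≡ 0 at y ∈ {0, 6}; g ≡ 0 at y ∈ {3}; common: ∅.
  x = 3: f ≡ 0 at y ∈ ∅; g ≡ 0 at y ∈ {1}; common: ∅.
  x = 4: f ≡ 0 at y ∈ {1, 4}; g ≡ 0 at y ∈ {0}; common: ∅.
  x = 5: f ≡ 0 at y ∈ ∅; g ≡ 0 at y ∈ {5}; common: ∅.
  x = 6: f ≡ 0 at y ∈ ∅; g ≡ 0 at y ∈ {6}; common: ∅.
Collecting: common zeros = ∅, so the count is 0.
Comparison with the Bézout bound: 0 ≤ 4 = deg(f)·deg(g), as expected for curves with no common component (the affine F_7-count falls short of the bound because intersections may lie at infinity, over extension fields, or carry multiplicity).


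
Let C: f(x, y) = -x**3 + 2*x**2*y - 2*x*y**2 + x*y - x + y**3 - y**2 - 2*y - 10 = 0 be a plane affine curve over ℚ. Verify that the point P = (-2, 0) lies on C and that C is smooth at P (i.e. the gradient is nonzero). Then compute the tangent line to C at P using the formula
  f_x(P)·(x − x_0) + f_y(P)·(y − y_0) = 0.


Tangent line at P: -13*x + 4*y - 26 = 0.

Step 1: f(-2, 0) = 0, so P lies on C.
Step 2: partial derivatives
  f_x(x, y) = -3*x**2 + 4*x*y - 2*y**2 + y - 1, f_y(x, y) = 2*x**2 - 4*x*y + x + 3*y**2 - 2*y - 2.
  f_x(P) = -13, f_y(P) = 4 (gradient nonzero, so P is smooth).
Step 3: tangent line at P: -13·(x − -2) + 4·(y − 0) = 0.
Expanding: -13*x + 4*y - 26 = 0.


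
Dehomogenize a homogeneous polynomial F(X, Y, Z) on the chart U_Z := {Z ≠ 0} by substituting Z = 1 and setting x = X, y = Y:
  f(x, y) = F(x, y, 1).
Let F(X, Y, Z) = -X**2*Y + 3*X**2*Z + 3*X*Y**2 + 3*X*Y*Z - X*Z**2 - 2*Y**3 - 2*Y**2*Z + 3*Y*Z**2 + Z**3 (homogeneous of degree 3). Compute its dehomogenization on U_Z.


f(x, y) = -x**2*y + 3*x**2 + 3*x*y**2 + 3*x*y - x - 2*y**3 - 2*y**2 + 3*y + 1

On U_Z we set Z = 1. Each monomial c·X^i·Y^j·Z^k in F becomes c·x^i·y^j·1^k = c·x^i·y^j.
Substituting Z = 1: F(X, Y, 1) = -x**2*y + 3*x**2 + 3*x*y**2 + 3*x*y - x - 2*y**3 - 2*y**2 + 3*y + 1.
Note: deg(f) ≤ deg(F) = 3; strict inequality happens when F is divisible by Z (lost terms).


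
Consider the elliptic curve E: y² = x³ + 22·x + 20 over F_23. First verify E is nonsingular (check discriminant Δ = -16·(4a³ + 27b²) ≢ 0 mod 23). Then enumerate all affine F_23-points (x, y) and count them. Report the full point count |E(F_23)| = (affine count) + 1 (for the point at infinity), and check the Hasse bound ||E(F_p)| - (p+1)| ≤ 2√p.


Affine points = {(2, 7), (2, 16), (5, 5), (5, 18), (6, 0), (8, 8), (8, 15), (9, 2), (9, 21), (11, 11), (11, 12), (14, 6), (14, 17), (16, 11), (16, 12), (19, 11), (19, 12)}; affine count = 17; |E(F_23)| = 18.

Discriminant check: Δ ∝ 4a³ + 27b² = 4·22³ + 27·20² = 4·10648 + 27·400 ≡ 9 (mod 23). Nonzero ⇒ E is nonsingular.
For each x ∈ F_23, compute rhs = x³ + 22·x + 20 mod 23, then count y ∈ F_23 with y² ≡ rhs.
  x = 0: rhs = 20, matching y values: none (0 points).
  x = 1: rhs = 20, matching y values: none (0 points).
  x = 2: rhs = 3, matching y values: 7, 16 (2 points).
  x = 3: rhs = 21, matching y values: none (0 points).
  x = 4: rhs = 11, matching y values: none (0 points).
  x = 5: rhs = 2, matching y values: 5, 18 (2 points).
  x = 6: rhs = 0, matching y values: 0 (1 points).
  x = 7: rhs = 11, matching y values: none (0 points).
  x = 8: rhs = 18, matching y values: 8, 15 (2 points).
  x = 9: rhs = 4, matching y values: 2, 21 (2 points).
  x = 10: rhs = 21, matching y values: none (0 points).
  x = 11: rhs = 6, matching y values: 11, 12 (2 points).
  x = 12: rhs = 11, matching y values: none (0 points).
  x = 13: rhs = 19, matching y values: none (0 points).
  x = 14: rhs = 13, matching y values: 6, 17 (2 points).
  x = 15: rhs = 22, matching y values: none (0 points).
  x = 16: rhs = 6, matching y values: 11, 12 (2 points).
  x = 17: rhs = 17, matching y values: none (0 points).
  x = 18: rhs = 15, matching y values: none (0 points).
  x = 19: rhs = 6, matching y values: 11, 12 (2 points).
  x = 20: rhs = 19, matching y values: none (0 points).
  x = 21: rhs = 14, matching y values: none (0 points).
  x = 22: rhs = 20, matching y values: none (0 points).
Total affine count: 17.
Full point count |E(F_23)| = 17 + 1 = 18.
Hasse bound: |18 − (23+1)| = |-6| = 6 ≤ 2√23 ≈ 9.5917 ✓.


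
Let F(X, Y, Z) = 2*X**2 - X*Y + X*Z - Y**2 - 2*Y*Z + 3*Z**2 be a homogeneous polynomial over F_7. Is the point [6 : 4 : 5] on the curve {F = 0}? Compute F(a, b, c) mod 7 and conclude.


F(6,4,5) ≡ 6 (mod 7); P is NOT on the curve.

Evaluate F(6, 4, 5) term-by-term (mod 7).
  2*X**2 ↦ 2·36·1·1 = 72
  -X*Y ↦ -1·6·4·1 = -24
  X*Z ↦ 1·6·1·5 = 30
  -Y**2 ↦ -1·1·16·1 = -16
  -2*Y*Z ↦ -2·1·4·5 = -40
  3*Z**2 ↦ 3·1·1·25 = 75
Sum: F(6, 4, 5) = (72) + (-24) + (30) + (-16) + (-40) + (75) = 97.
Reducing mod 7: 97 ≡ 6 (mod 7).
Since F(a, b, c) ≡ 6 ≠ 0 (mod 7), P does NOT lie on the curve.


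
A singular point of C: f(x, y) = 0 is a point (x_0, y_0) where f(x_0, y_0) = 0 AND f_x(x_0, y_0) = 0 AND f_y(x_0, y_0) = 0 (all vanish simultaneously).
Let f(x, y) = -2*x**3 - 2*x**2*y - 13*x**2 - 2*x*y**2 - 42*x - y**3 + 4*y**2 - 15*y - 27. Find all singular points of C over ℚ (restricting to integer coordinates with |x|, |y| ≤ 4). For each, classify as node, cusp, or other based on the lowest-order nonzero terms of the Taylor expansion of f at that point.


Singular points: {(-3, 3)}; classification: node.

Compute partial derivatives:
  f_x = -6*x**2 - 4*x*y - 26*x - 2*y**2 - 42.
  f_y = -2*x**2 - 4*x*y - 3*y**2 + 8*y - 15.
Scan x_0 ∈ {−4, ..., 4}. For each x_0, f_y(x_0, y) is a polynomial in y; find its integer roots y ∈ {−4, ..., 4}, then test f_x and f at those candidates.
  x = -4: f_y(-4, y) = -3*y**2 + 24*y - 47; no integer root y with |y| ≤ 4.
  x = -3: f_y(-3, y) = -3*y**2 + 20*y - 33; vanishes at y ∈ {3}. (-3, 3): f_x = 0, f = 0 — SINGULAR.
  x = -2: f_y(-2, y) = -3*y**2 + 16*y - 23; no integer root y with |y| ≤ 4.
  x = -1: f_y(-1, y) = -3*y**2 + 12*y - 17; no integer root y with |y| ≤ 4.
  x = 0: f_y(0, y) = -3*y**2 + 8*y - 15; no integer root y with |y| ≤ 4.
  x = 1: f_y(1, y) = -3*y**2 + 4*y - 17; no integer root y with |y| ≤ 4.
  x = 2: f_y(2, y) = -3*y**2 - 23; no integer root y with |y| ≤ 4.
  x = 3: f_y(3, y) = -3*y**2 - 4*y - 33; no integer root y with |y| ≤ 4.
  x = 4: f_y(4, y) = -3*y**2 - 8*y - 47; no integer root y with |y| ≤ 4.
Only singular point on the grid: (-3, 3).
Classify: substitute x = -3 + u, y = 3 + v and expand: f = -2*u**3 - 2*u**2*v - u**2 - 2*u*v**2 - v**3 + v**2.
No constant or linear terms (consistent with a singular point). Quadratic part: -u**2 + v**2. Cubic part: -2*u**3 - 2*u**2*v - 2*u*v**2 - v**3.
The quadratic part v**2 - u**2 = (v − u)(v + u) splits into two distinct linear factors, so there are two distinct tangent lines y − 3 = ±(x − -3) — this is a node (ordinary double point).
Classification: node.


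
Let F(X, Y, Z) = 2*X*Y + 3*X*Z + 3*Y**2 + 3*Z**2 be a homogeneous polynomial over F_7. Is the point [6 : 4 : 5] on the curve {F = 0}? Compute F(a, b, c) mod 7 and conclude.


F(6,4,5) ≡ 2 (mod 7); P is NOT on the curve.

Evaluate F(6, 4, 5) term-by-term (mod 7).
  2*X*Y ↦ 2·6·4·1 = 48
  3*X*Z ↦ 3·6·1·5 = 90
  3*Y**2 ↦ 3·1·16·1 = 48
  3*Z**2 ↦ 3·1·1·25 = 75
Sum: F(6, 4, 5) = (48) + (90) + (48) + (75) = 261.
Reducing mod 7: 261 ≡ 2 (mod 7).
Since F(a, b, c) ≡ 2 ≠ 0 (mod 7), P does NOT lie on the curve.


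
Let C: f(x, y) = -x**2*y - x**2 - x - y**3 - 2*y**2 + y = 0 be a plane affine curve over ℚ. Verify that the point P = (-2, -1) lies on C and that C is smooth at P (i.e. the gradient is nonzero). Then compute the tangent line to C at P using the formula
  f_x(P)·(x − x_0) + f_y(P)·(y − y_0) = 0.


Tangent line at P: -x - 2*y - 4 = 0.

Step 1: f(-2, -1) = 0, so P lies on C.
Step 2: partial derivatives
  f_x(x, y) = -2*x*y - 2*x - 1, f_y(x, y) = -x**2 - 3*y**2 - 4*y + 1.
  f_x(P) = -1, f_y(P) = -2 (gradient nonzero, so P is smooth).
Step 3: tangent line at P: -1·(x − -2) + -2·(y − -1) = 0.
Expanding: -x - 2*y - 4 = 0.


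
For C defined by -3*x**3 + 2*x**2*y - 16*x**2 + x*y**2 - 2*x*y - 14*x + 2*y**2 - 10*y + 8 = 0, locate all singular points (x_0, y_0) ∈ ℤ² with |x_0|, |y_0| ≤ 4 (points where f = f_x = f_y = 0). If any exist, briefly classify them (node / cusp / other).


Singular points: {(-1, 3)}; classification: node.

Compute partial derivatives:
  f_x = -9*x**2 + 4*x*y - 32*x + y**2 - 2*y - 14.
  f_y = 2*x**2 + 2*x*y - 2*x + 4*y - 10.
Scan x_0 ∈ {−4, ..., 4}. For each x_0, f_y(x_0, y) is a polynomial in y; find its integer roots y ∈ {−4, ..., 4}, then test f_x and f at those candidates.
  x = -4: f_y(-4, y) = 30 - 4*y; no integer root y with |y| ≤ 4.
  x = -3: f_y(-3, y) = 14 - 2*y; no integer root y with |y| ≤ 4.
  x = -2: f_y(-2, y) = 2; no integer root y with |y| ≤ 4.
  x = -1: f_y(-1, y) = 2*y - 6; vanishes at y ∈ {3}. (-1, 3): f_x = 0, f = 0 — SINGULAR.
  x = 0: f_y(0, y) = 4*y - 10; no integer root y with |y| ≤ 4.
  x = 1: f_y(1, y) = 6*y - 10; no integer root y with |y| ≤ 4.
  x = 2: f_y(2, y) = 8*y - 6; no integer root y with |y| ≤ 4.
  x = 3: f_y(3, y) = 10*y + 2; no integer root y with |y| ≤ 4.
  x = 4: f_y(4, y) = 12*y + 14; no integer root y with |y| ≤ 4.
Only singular point on the grid: (-1, 3).
Classify: substitute x = -1 + u, y = 3 + v and expand: f = -3*u**3 + 2*u**2*v - u**2 + u*v**2 + v**2.
No constant or linear terms (consistent with a singular point). Quadratic part: -u**2 + v**2. Cubic part: -3*u**3 + 2*u**2*v + u*v**2.
The quadratic part v**2 - u**2 = (v − u)(v + u) splits into two distinct linear factors, so there are two distinct tangent lines y − 3 = ±(x − -1) — this is a node (ordinary double point).
Classification: node.


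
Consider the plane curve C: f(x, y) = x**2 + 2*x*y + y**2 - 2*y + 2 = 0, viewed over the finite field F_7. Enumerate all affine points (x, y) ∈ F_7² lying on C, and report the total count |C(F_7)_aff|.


Affine F_7-points: {(1, 2), (1, 5), (2, 2), (2, 3), (3, 5), (6, 1), (6, 3)}; count = 7.

For each of the 49 pairs (x, y) ∈ F_7², evaluate f(x, y) mod 7. Record the zeros.
  x = 0: [0↦2, 1↦1, 2↦2, 3↦5, 4↦3, 5↦3, 6↦5]  zeros at y ∈ ∅
  x = 1: [0↦3, 1↦4, 2↦0, 3↦5, 4↦5, 5↦0, 6↦4]  zeros at y ∈ {2, 5}
  x = 2: [0↦6, 1↦2, 2↦0, 3↦0, 4↦2, 5↦6, 6↦5]  zeros at y ∈ {2, 3}
  x = 3: [0↦4, 1↦2, 2↦2, 3↦4, 4↦1, 5↦0, 6↦1]  zeros at y ∈ {5}
  x = 4: [0↦4, 1↦4, 2↦6, 3↦3, 4↦2, 5↦3, 6↦6]  zeros at y ∈ ∅
  x = 5: [0↦6, 1↦1, 2↦5, 3↦4, 4↦5, 5↦1, 6↦6]  zeros at y ∈ ∅
  x = 6: [0↦3, 1↦0, 2↦6, 3↦0, 4↦3, 5↦1, 6↦1]  zeros at y ∈ {1, 3}
Collecting zeros: affine points = {(1, 2), (1, 5), (2, 2), (2, 3), (3, 5), (6, 1), (6, 3)}.
Total count |C(F_7)_aff| = 7.


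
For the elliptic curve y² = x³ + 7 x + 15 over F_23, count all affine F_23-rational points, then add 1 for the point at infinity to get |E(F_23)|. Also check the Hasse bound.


Affine points = {(1, 0), (7, 4), (7, 19), (8, 10), (8, 13), (9, 5), (9, 18), (10, 2), (10, 21), (13, 7), (13, 16), (18, 4), (18, 19), (20, 6), (20, 17), (21, 4), (21, 19)}; affine count = 17; |E(F_23)| = 18.

Discriminant check: Δ ∝ 4a³ + 27b² = 4·7³ + 27·15² = 4·343 + 27·225 ≡ 18 (mod 23). Nonzero ⇒ E is nonsingular.
For each x ∈ F_23, compute rhs = x³ + 7·x + 15 mod 23, then count y ∈ F_23 with y² ≡ rhs.
  x = 0: rhs = 15, matching y values: none (0 points).
  x = 1: rhs = 0, matching y values: 0 (1 points).
  x = 2: rhs = 14, matching y values: none (0 points).
  x = 3: rhs = 17, matching y values: none (0 points).
  x = 4: rhs = 15, matching y values: none (0 points).
  x = 5: rhs = 14, matching y values: none (0 points).
  x = 6: rhs = 20, matching y values: none (0 points).
  x = 7: rhs = 16, matching y values: 4, 19 (2 points).
  x = 8: rhs = 8, matching y values: 10, 13 (2 points).
  x = 9: rhs = 2, matching y values: 5, 18 (2 points).
  x = 10: rhs = 4, matching y values: 2, 21 (2 points).
  x = 11: rhs = 20, matching y values: none (0 points).
  x = 12: rhs = 10, matching y values: none (0 points).
  x = 13: rhs = 3, matching y values: 7, 16 (2 points).
  x = 14: rhs = 5, matching y values: none (0 points).
  x = 15: rhs = 22, matching y values: none (0 points).
  x = 16: rhs = 14, matching y values: none (0 points).
  x = 17: rhs = 10, matching y values: none (0 points).
  x = 18: rhs = 16, matching y values: 4, 19 (2 points).
  x = 19: rhs = 15, matching y values: none (0 points).
  x = 20: rhs = 13, matching y values: 6, 17 (2 points).
  x = 21: rhs = 16, matching y values: 4, 19 (2 points).
  x = 22: rhs = 7, matching y values: none (0 points).
Total affine count: 17.
Full point count |E(F_23)| = 17 + 1 = 18.
Hasse bound: |18 − (23+1)| = |-6| = 6 ≤ 2√23 ≈ 9.5917 ✓.


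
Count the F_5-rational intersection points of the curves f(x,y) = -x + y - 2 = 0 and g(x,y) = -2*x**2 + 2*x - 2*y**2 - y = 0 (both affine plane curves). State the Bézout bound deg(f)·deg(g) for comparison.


Common zeros: {(0, 2), (2, 4)}; count = 2; Bézout bound = 2.

deg(f) = 1, deg(g) = 2, so Bézout bound = 2.
Scan x ∈ F_5. For each x, list the y ∈ F_5 with f(x, y) ≡ 0 and those with g(x, y) ≡ 0 (mod 5); the common zeros in that column are the intersection.
  x = 0: f ≡ 0 at y ∈ {2}; g ≡ 0 at y ∈ {0, 2}; common: {2}.
  x = 1: f ≡ 0 at y ∈ {3}; g ≡ 0 at y ∈ {0, 2}; common: ∅.
  x = 2: f ≡ 0 at y ∈ {4}; g ≡ 0 at y ∈ {3, 4}; common: {4}.
  x = 3: f ≡ 0 at y ∈ {0}; g ≡ 0 at y ∈ {1}; common: ∅.
  x = 4: f ≡ 0 at y ∈ {1}; g ≡ 0 at y ∈ {3, 4}; common: ∅.
Collecting: common zeros = {(0, 2), (2, 4)}, so the count is 2.
Comparison with the Bézout bound: 2 ≤ 2 = deg(f)·deg(g), as expected for curves with no common component (the bound is attained).


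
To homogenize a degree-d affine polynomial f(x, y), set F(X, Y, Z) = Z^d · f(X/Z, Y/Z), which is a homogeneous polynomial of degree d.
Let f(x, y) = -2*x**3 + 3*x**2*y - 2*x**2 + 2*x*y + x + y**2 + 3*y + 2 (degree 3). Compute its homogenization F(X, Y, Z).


F(X, Y, Z) = -2*X**3 + 3*X**2*Y - 2*X**2*Z + 2*X*Y*Z + X*Z**2 + Y**2*Z + 3*Y*Z**2 + 2*Z**3

deg(f) = 3.
Substitute x = X/Z, y = Y/Z into f, then multiply by Z^3.
  monomial -2·x^3·y^0 ↦ -2·X^3·Y^0·Z^0.
  monomial 3·x^2·y^1 ↦ 3·X^2·Y^1·Z^0.
  monomial -2·x^2·y^0 ↦ -2·X^2·Y^0·Z^1.
  monomial 2·x^1·y^1 ↦ 2·X^1·Y^1·Z^1.
  monomial 1·x^1·y^0 ↦ 1·X^1·Y^0·Z^2.
  monomial 1·x^0·y^2 ↦ 1·X^0·Y^2·Z^1.
  monomial 3·x^0·y^1 ↦ 3·X^0·Y^1·Z^2.
  monomial 2·x^0·y^0 ↦ 2·X^0·Y^0·Z^3.
Collecting: F(X, Y, Z) = -2*X**3 + 3*X**2*Y - 2*X**2*Z + 2*X*Y*Z + X*Z**2 + Y**2*Z + 3*Y*Z**2 + 2*Z**3.


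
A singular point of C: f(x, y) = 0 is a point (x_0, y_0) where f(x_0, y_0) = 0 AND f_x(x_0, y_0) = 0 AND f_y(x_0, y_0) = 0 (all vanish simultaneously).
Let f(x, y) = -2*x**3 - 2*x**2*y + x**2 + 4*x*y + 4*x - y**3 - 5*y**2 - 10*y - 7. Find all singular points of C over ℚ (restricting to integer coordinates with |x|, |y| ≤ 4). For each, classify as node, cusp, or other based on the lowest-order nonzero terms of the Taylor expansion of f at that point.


Singular points: {(1, -2)}; classification: node.

Compute partial derivatives:
  f_x = -6*x**2 - 4*x*y + 2*x + 4*y + 4.
  f_y = -2*x**2 + 4*x - 3*y**2 - 10*y - 10.
Scan x_0 ∈ {−4, ..., 4}. For each x_0, f_y(x_0, y) is a polynomial in y; find its integer roots y ∈ {−4, ..., 4}, then test f_x and f at those candidates.
  x = -4: f_y(-4, y) = -3*y**2 - 10*y - 58; no integer root y with |y| ≤ 4.
  x = -3: f_y(-3, y) = -3*y**2 - 10*y - 40; no integer root y with |y| ≤ 4.
  x = -2: f_y(-2, y) = -3*y**2 - 10*y - 26; no integer root y with |y| ≤ 4.
  x = -1: f_y(-1, y) = -3*y**2 - 10*y - 16; no integer root y with |y| ≤ 4.
  x = 0: f_y(0, y) = -3*y**2 - 10*y - 10; no integer root y with |y| ≤ 4.
  x = 1: f_y(1, y) = -3*y**2 - 10*y - 8; vanishes at y ∈ {-2}. (1, -2): f_x = 0, f = 0 — SINGULAR.
  x = 2: f_y(2, y) = -3*y**2 - 10*y - 10; no integer root y with |y| ≤ 4.
  x = 3: f_y(3, y) = -3*y**2 - 10*y - 16; no integer root y with |y| ≤ 4.
  x = 4: f_y(4, y) = -3*y**2 - 10*y - 26; no integer root y with |y| ≤ 4.
Only singular point on the grid: (1, -2).
Classify: substitute x = 1 + u, y = -2 + v and expand: f = -2*u**3 - 2*u**2*v - u**2 - v**3 + v**2.
No constant or linear terms (consistent with a singular point). Quadratic part: -u**2 + v**2. Cubic part: -2*u**3 - 2*u**2*v - v**3.
The quadratic part v**2 - u**2 = (v − u)(v + u) splits into two distinct linear factors, so there are two distinct tangent lines y − -2 = ±(x − 1) — this is a node (ordinary double point).
Classification: node.


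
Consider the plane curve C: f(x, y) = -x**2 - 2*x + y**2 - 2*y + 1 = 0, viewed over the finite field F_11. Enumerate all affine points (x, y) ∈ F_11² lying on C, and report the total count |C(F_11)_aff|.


Affine F_11-points: {(0, 1), (1, 6), (1, 7), (3, 3), (3, 10), (6, 3), (6, 10), (8, 6), (8, 7), (9, 1)}; count = 10.

For each of the 121 pairs (x, y) ∈ F_11², evaluate f(x, y) mod 11. Record the zeros.
  x = 0: [0↦1, 1↦0, 2↦1, 3↦4, 4↦9, 5↦5, 6↦3, 7↦3, 8↦5, 9↦9, 10↦4]  zeros at y ∈ {1}
  x = 1: [0↦9, 1↦8, 2↦9, 3↦1, 4↦6, 5↦2, 6↦0, 7↦0, 8↦2, 9↦6, 10↦1]  zeros at y ∈ {6, 7}
  x = 2: [0↦4, 1↦3, 2↦4, 3↦7, 4↦1, 5↦8, 6↦6, 7↦6, 8↦8, 9↦1, 10↦7]  zeros at y ∈ ∅
  x = 3: [0↦8, 1↦7, 2↦8, 3↦0, 4↦5, 5↦1, 6↦10, 7↦10, 8↦1, 9↦5, 10↦0]  zeros at y ∈ {3, 10}
  x = 4: [0↦10, 1↦9, 2↦10, 3↦2, 4↦7, 5↦3, 6↦1, 7↦1, 8↦3, 9↦7, 10↦2]  zeros at y ∈ ∅
  x = 5: [0↦10, 1↦9, 2↦10, 3↦2, 4↦7, 5↦3, 6↦1, 7↦1, 8↦3, 9↦7, 10↦2]  zeros at y ∈ ∅
  x = 6: [0↦8, 1↦7, 2↦8, 3↦0, 4↦5, 5↦1, 6↦10, 7↦10, 8↦1, 9↦5, 10↦0]  zeros at y ∈ {3, 10}
  x = 7: [0↦4, 1↦3, 2↦4, 3↦7, 4↦1, 5↦8, 6↦6, 7↦6, 8↦8, 9↦1, 10↦7]  zeros at y ∈ ∅
  x = 8: [0↦9, 1↦8, 2↦9, 3↦1, 4↦6, 5↦2, 6↦0, 7↦0, 8↦2, 9↦6, 10↦1]  zeros at y ∈ {6, 7}
  x = 9: [0↦1, 1↦0, 2↦1, 3↦4, 4↦9, 5↦5, 6↦3, 7↦3, 8↦5, 9↦9, 10↦4]  zeros at y ∈ {1}
  x = 10: [0↦2, 1↦1, 2↦2, 3↦5, 4↦10, 5↦6, 6↦4, 7↦4, 8↦6, 9↦10, 10↦5]  zeros at y ∈ ∅
Collecting zeros: affine points = {(0, 1), (1, 6), (1, 7), (3, 3), (3, 10), (6, 3), (6, 10), (8, 6), (8, 7), (9, 1)}.
Total count |C(F_11)_aff| = 10.


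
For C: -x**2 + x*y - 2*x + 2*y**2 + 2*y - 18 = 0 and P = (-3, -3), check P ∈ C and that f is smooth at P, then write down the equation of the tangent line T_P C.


Tangent line at P: x - 13*y - 36 = 0.

Step 1: f(-3, -3) = 0, so P lies on C.
Step 2: partial derivatives
  f_x(x, y) = -2*x + y - 2, f_y(x, y) = x + 4*y + 2.
  f_x(P) = 1, f_y(P) = -13 (gradient nonzero, so P is smooth).
Step 3: tangent line at P: 1·(x − -3) + -13·(y − -3) = 0.
Expanding: x - 13*y - 36 = 0.


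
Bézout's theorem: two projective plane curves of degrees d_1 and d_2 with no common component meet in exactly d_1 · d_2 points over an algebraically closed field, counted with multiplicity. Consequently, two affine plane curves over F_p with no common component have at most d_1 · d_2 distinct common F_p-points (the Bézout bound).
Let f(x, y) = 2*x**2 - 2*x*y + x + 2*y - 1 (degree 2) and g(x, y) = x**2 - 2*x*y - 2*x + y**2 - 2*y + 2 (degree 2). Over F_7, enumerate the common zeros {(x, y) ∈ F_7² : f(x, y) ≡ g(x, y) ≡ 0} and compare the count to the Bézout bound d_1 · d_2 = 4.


Common zeros: ∅; count = 0; Bézout bound = 4.

deg(f) = 2, deg(g) = 2, so Bézout bound = 4.
Scan x ∈ F_7. For each x, list the y ∈ F_7 with f(x, y) ≡ 0 and those with g(x, y) ≡ 0 (mod 7); the common zeros in that column are the intersection.
  x = 0: f ≡ 0 at y ∈ {4}; g ≡ 0 at y ∈ ∅; common: ∅.
  x = 1: f ≡ 0 at y ∈ ∅; g ≡ 0 at y ∈ ∅; common: ∅.
  x = 2: f ≡ 0 at y ∈ {1}; g ≡ 0 at y ∈ {3}; common: ∅.
  x = 3: f ≡ 0 at y ∈ {5}; g ≡ 0 at y ∈ {2, 6}; common: ∅.
  x = 4: f ≡ 0 at y ∈ {0}; g ≡ 0 at y ∈ {4, 6}; common: ∅.
  x = 5: f ≡ 0 at y ∈ {5}; g ≡ 0 at y ∈ ∅; common: ∅.
  x = 6: f ≡ 0 at y ∈ {0}; g ≡ 0 at y ∈ {3, 4}; common: ∅.
Collecting: common zeros = ∅, so the count is 0.
Comparison with the Bézout bound: 0 ≤ 4 = deg(f)·deg(g), as expected for curves with no common component (the affine F_7-count falls short of the bound because intersections may lie at infinity, over extension fields, or carry multiplicity).


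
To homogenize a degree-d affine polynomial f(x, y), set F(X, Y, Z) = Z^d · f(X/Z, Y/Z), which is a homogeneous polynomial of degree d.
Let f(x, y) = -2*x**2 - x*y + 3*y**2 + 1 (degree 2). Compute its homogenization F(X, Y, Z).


F(X, Y, Z) = -2*X**2 - X*Y + 3*Y**2 + Z**2

deg(f) = 2.
Substitute x = X/Z, y = Y/Z into f, then multiply by Z^2.
  monomial -2·x^2·y^0 ↦ -2·X^2·Y^0·Z^0.
  monomial -1·x^1·y^1 ↦ -1·X^1·Y^1·Z^0.
  monomial 3·x^0·y^2 ↦ 3·X^0·Y^2·Z^0.
  monomial 1·x^0·y^0 ↦ 1·X^0·Y^0·Z^2.
Collecting: F(X, Y, Z) = -2*X**2 - X*Y + 3*Y**2 + Z**2.


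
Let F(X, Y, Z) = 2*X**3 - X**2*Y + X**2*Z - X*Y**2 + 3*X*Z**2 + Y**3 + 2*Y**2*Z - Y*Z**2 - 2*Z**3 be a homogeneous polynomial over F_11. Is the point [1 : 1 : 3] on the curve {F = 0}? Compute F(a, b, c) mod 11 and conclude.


F(1,1,3) ≡ 7 (mod 11); P is NOT on the curve.

Evaluate F(1, 1, 3) term-by-term (mod 11).
  2*X**3 ↦ 2·1·1·1 = 2
  -X**2*Y ↦ -1·1·1·1 = -1
  X**2*Z ↦ 1·1·1·3 = 3
  -X*Y**2 ↦ -1·1·1·1 = -1
  3*X*Z**2 ↦ 3·1·1·9 = 27
  Y**3 ↦ 1·1·1·1 = 1
  2*Y**2*Z ↦ 2·1·1·3 = 6
  -Y*Z**2 ↦ -1·1·1·9 = -9
  -2*Z**3 ↦ -2·1·1·27 = -54
Sum: F(1, 1, 3) = (2) + (-1) + (3) + (-1) + (27) + (1) + (6) + (-9) + (-54) = -26.
Reducing mod 11: -26 ≡ 7 (mod 11).
Since F(a, b, c) ≡ 7 ≠ 0 (mod 11), P does NOT lie on the curve.


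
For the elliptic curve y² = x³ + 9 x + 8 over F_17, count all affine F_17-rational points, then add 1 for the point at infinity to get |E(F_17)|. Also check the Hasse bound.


Affine points = {(0, 5), (0, 12), (1, 1), (1, 16), (2, 0), (5, 5), (5, 12), (9, 6), (9, 11), (12, 5), (12, 12), (15, 4), (15, 13), (16, 7), (16, 10)}; affine count = 15; |E(F_17)| = 16.

Discriminant check: Δ ∝ 4a³ + 27b² = 4·9³ + 27·8² = 4·729 + 27·64 ≡ 3 (mod 17). Nonzero ⇒ E is nonsingular.
For each x ∈ F_17, compute rhs = x³ + 9·x + 8 mod 17, then count y ∈ F_17 with y² ≡ rhs.
  x = 0: rhs = 8, matching y values: 5, 12 (2 points).
  x = 1: rhs = 1, matching y values: 1, 16 (2 points).
  x = 2: rhs = 0, matching y values: 0 (1 points).
  x = 3: rhs = 11, matching y values: none (0 points).
  x = 4: rhs = 6, matching y values: none (0 points).
  x = 5: rhs = 8, matching y values: 5, 12 (2 points).
  x = 6: rhs = 6, matching y values: none (0 points).
  x = 7: rhs = 6, matching y values: none (0 points).
  x = 8: rhs = 14, matching y values: none (0 points).
  x = 9: rhs = 2, matching y values: 6, 11 (2 points).
  x = 10: rhs = 10, matching y values: none (0 points).
  x = 11: rhs = 10, matching y values: none (0 points).
  x = 12: rhs = 8, matching y values: 5, 12 (2 points).
  x = 13: rhs = 10, matching y values: none (0 points).
  x = 14: rhs = 5, matching y values: none (0 points).
  x = 15: rhs = 16, matching y values: 4, 13 (2 points).
  x = 16: rhs = 15, matching y values: 7, 10 (2 points).
Total affine count: 15.
Full point count |E(F_17)| = 15 + 1 = 16.
Hasse bound: |16 − (17+1)| = |-2| = 2 ≤ 2√17 ≈ 8.2462 ✓.


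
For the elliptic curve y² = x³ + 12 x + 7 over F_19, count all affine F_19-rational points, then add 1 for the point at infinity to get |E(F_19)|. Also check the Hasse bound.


Affine points = {(0, 8), (0, 11), (1, 1), (1, 18), (2, 1), (2, 18), (4, 9), (4, 10), (7, 4), (7, 15), (8, 8), (8, 11), (10, 5), (10, 14), (11, 8), (11, 11), (12, 6), (12, 13), (13, 2), (13, 17), (15, 3), (15, 16), (16, 1), (16, 18)}; affine count = 24; |E(F_19)| = 25.

Discriminant check: Δ ∝ 4a³ + 27b² = 4·12³ + 27·7² = 4·1728 + 27·49 ≡ 8 (mod 19). Nonzero ⇒ E is nonsingular.
For each x ∈ F_19, compute rhs = x³ + 12·x + 7 mod 19, then count y ∈ F_19 with y² ≡ rhs.
  x = 0: rhs = 7, matching y values: 8, 11 (2 points).
  x = 1: rhs = 1, matching y values: 1, 18 (2 points).
  x = 2: rhs = 1, matching y values: 1, 18 (2 points).
  x = 3: rhs = 13, matching y values: none (0 points).
  x = 4: rhs = 5, matching y values: 9, 10 (2 points).
  x = 5: rhs = 2, matching y values: none (0 points).
  x = 6: rhs = 10, matching y values: none (0 points).
  x = 7: rhs = 16, matching y values: 4, 15 (2 points).
  x = 8: rhs = 7, matching y values: 8, 11 (2 points).
  x = 9: rhs = 8, matching y values: none (0 points).
  x = 10: rhs = 6, matching y values: 5, 14 (2 points).
  x = 11: rhs = 7, matching y values: 8, 11 (2 points).
  x = 12: rhs = 17, matching y values: 6, 13 (2 points).
  x = 13: rhs = 4, matching y values: 2, 17 (2 points).
  x = 14: rhs = 12, matching y values: none (0 points).
  x = 15: rhs = 9, matching y values: 3, 16 (2 points).
  x = 16: rhs = 1, matching y values: 1, 18 (2 points).
  x = 17: rhs = 13, matching y values: none (0 points).
  x = 18: rhs = 13, matching y values: none (0 points).
Total affine count: 24.
Full point count |E(F_19)| = 24 + 1 = 25.
Hasse bound: |25 − (19+1)| = |5| = 5 ≤ 2√19 ≈ 8.7178 ✓.


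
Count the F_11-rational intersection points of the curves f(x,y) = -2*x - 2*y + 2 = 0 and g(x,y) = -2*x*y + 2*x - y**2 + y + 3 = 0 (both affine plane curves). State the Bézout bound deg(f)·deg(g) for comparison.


Common zeros: {(5, 7)}; count = 1; Bézout bound = 2.

deg(f) = 1, deg(g) = 2, so Bézout bound = 2.
Scan x ∈ F_11. For each x, list the y ∈ F_11 with f(x, y) ≡ 0 and those with g(x, y) ≡ 0 (mod 11); the common zeros in that column are the intersection.
  x = 0: f ≡ 0 at y ∈ {1}; g ≡ 0 at y ∈ ∅; common: ∅.
  x = 1: f ≡ 0 at y ∈ {0}; g ≡ 0 at y ∈ ∅; common: ∅.
  x = 2: f ≡ 0 at y ∈ {10}; g ≡ 0 at y ∈ {3, 5}; common: ∅.
  x = 3: f ≡ 0 at y ∈ {9}; g ≡ 0 at y ∈ ∅; common: ∅.
  x = 4: f ≡ 0 at y ∈ {8}; g ≡ 0 at y ∈ {0, 4}; common: ∅.
  x = 5: f ≡ 0 at y ∈ {7}; g ≡ 0 at y ∈ {6, 7}; common: {7}.
  x = 6: f ≡ 0 at y ∈ {6}; g ≡ 0 at y ∈ {2, 9}; common: ∅.
  x = 7: f ≡ 0 at y ∈ {5}; g ≡ 0 at y ∈ ∅; common: ∅.
  x = 8: f ≡ 0 at y ∈ {4}; g ≡ 0 at y ∈ {8, 10}; common: ∅.
  x = 9: f ≡ 0 at y ∈ {3}; g ≡ 0 at y ∈ ∅; common: ∅.
  x = 10: f ≡ 0 at y ∈ {2}; g ≡ 0 at y ∈ ∅; common: ∅.
Collecting: common zeros = {(5, 7)}, so the count is 1.
Comparison with the Bézout bound: 1 ≤ 2 = deg(f)·deg(g), as expected for curves with no common component (the affine F_11-count falls short of the bound because intersections may lie at infinity, over extension fields, or carry multiplicity).
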